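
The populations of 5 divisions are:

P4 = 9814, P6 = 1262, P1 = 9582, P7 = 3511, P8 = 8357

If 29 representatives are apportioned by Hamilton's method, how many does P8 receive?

7

Standard divisor: 32526 ÷ 29 ≈ 1121.586.
Standard quotas: P4 8.7501, P6 1.1252, P1 8.5433, P7 3.1304, P8 7.4511.
Lower quotas: P4 8, P6 1, P1 8, P7 3, P8 7 (sum 27, leaving 2 seats).
Remainders in descending order: P4 0.7501, P1 0.5433, P8 0.4511, P7 0.1304, P6 0.1252.
Largest remainders: P4, P1 receive the extra seats.
P8 receives 7.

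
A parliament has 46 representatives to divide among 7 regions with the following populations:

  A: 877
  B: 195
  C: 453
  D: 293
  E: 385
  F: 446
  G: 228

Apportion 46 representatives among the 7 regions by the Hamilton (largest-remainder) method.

A: 14; B: 3; C: 7; D: 5; E: 6; F: 7; G: 4

The standard divisor is 2877/46 ≈ 62.543.
Standard quotas: A 14.022, B 3.118, C 7.243, D 4.685, E 6.156, F 7.131, G 3.645.
Lower quotas: A 14, B 3, C 7, D 4, E 6, F 7, G 3 (sum 44, leaving 2 seats).
Remainders in descending order: D 0.685, G 0.645, C 0.243, E 0.156, F 0.131, B 0.118, A 0.022.
The surplus seats go to D, G.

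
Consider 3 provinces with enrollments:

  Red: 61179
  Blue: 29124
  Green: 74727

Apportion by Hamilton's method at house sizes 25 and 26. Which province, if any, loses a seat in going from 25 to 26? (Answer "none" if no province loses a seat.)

Blue

At 25 seats: Red 9, Blue 5, Green 11.
At 26 seats: Red 10, Blue 4, Green 12.
Blue drops from 5 to 4.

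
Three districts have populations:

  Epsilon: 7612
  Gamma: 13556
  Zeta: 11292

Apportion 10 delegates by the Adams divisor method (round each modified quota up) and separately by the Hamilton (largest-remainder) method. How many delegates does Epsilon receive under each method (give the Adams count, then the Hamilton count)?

Adams: Epsilon 3, Gamma 4, Zeta 3.
Hamilton: Epsilon 2, Gamma 4, Zeta 4.
Epsilon gets 3 under Adams and 2 under Hamilton.

3 and 2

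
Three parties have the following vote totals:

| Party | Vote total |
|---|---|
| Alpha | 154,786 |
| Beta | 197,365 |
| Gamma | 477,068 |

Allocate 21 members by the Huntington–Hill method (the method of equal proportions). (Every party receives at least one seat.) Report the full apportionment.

With divisor 39860: modified quotas Alpha 3.883, Beta 4.951, Gamma 11.969.
Geometric-mean thresholds: Alpha √(3·4)=3.464, Beta √(4·5)=4.472, Gamma √(11·12)=11.489.
Each quota rounded against its threshold gives Alpha 4, Beta 5, Gamma 12 (total 21).

Alpha: 4; Beta: 5; Gamma: 12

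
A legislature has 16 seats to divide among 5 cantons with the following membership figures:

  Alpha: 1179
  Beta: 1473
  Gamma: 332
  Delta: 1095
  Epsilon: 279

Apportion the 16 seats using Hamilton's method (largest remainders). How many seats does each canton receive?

Total 4358; standard divisor 4358/16 ≈ 272.375.
Standard quotas: Alpha 4.329, Beta 5.408, Gamma 1.219, Delta 4.020, Epsilon 1.024.
Lower quotas: Alpha 4, Beta 5, Gamma 1, Delta 4, Epsilon 1 (sum 15, leaving 1 seat).
Remainders in descending order: Beta 0.408, Alpha 0.329, Gamma 0.219, Epsilon 0.024, Delta 0.020.
The surplus seat goes to Beta.

Alpha: 4, Beta: 6, Gamma: 1, Delta: 4, Epsilon: 1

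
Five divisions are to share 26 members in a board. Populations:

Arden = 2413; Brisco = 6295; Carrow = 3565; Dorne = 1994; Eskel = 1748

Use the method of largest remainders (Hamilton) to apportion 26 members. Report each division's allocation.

The standard divisor is 16015/26 ≈ 615.962.
Standard quotas: Arden 3.9175, Brisco 10.2198, Carrow 5.7877, Dorne 3.2372, Eskel 2.8378.
Lower quotas: Arden 3, Brisco 10, Carrow 5, Dorne 3, Eskel 2 (sum 23, leaving 3 seats).
Remainders in descending order: Arden 0.9175, Eskel 0.8378, Carrow 0.7877, Dorne 0.2372, Brisco 0.2198.
The surplus seats go to Arden, Eskel, Carrow.

Arden=4; Brisco=10; Carrow=6; Dorne=3; Eskel=3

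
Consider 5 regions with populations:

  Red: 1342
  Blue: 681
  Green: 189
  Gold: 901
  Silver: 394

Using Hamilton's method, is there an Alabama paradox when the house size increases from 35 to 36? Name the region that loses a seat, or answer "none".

At 35 seats: Red 13, Blue 7, Green 2, Gold 9, Silver 4.
At 36 seats: Red 14, Blue 7, Green 2, Gold 9, Silver 4.
No region's allocation decreased.

none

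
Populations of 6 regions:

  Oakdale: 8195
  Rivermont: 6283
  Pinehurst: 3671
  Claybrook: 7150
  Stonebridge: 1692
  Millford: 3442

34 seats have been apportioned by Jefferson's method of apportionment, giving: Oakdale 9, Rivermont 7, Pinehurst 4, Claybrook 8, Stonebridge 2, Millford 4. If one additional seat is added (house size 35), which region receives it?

Oakdale

Priority for the next seat is population ÷ (current seats + 1).
Priorities: Oakdale 819.500, Rivermont 785.375, Pinehurst 734.200, Claybrook 794.444, Stonebridge 564.000, Millford 688.400.
Highest priority: Oakdale.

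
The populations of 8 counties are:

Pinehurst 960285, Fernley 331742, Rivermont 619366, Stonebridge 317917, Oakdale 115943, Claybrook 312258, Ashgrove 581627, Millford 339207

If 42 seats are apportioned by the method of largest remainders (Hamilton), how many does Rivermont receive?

7

Total 3578345; standard divisor 3578345/42 ≈ 85198.69.
Standard quotas: Pinehurst 11.2711, Fernley 3.8937, Rivermont 7.2697, Stonebridge 3.7315, Oakdale 1.3609, Claybrook 3.6651, Ashgrove 6.8267, Millford 3.9814.
Lower quotas: Pinehurst 11, Fernley 3, Rivermont 7, Stonebridge 3, Oakdale 1, Claybrook 3, Ashgrove 6, Millford 3 (sum 37, leaving 5 seats).
Remainders in descending order: Millford 0.9814, Fernley 0.8937, Ashgrove 0.8267, Stonebridge 0.7315, Claybrook 0.6651, Oakdale 0.3609, Pinehurst 0.2711, Rivermont 0.2697.
Largest remainders: Millford, Fernley, Ashgrove, Stonebridge, Claybrook receive the extra seats.
Rivermont receives 7.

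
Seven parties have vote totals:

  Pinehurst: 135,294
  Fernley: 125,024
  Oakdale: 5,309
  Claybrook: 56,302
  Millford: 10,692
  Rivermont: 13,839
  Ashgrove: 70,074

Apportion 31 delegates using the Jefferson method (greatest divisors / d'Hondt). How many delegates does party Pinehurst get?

Standard divisor 416534/31 ≈ 13436.581; standard quotas: Pinehurst 10.069, Fernley 9.305, Oakdale 0.395, Claybrook 4.190, Millford 0.796, Rivermont 1.030, Ashgrove 5.215.
Rounding down gives 10, 9, 0, 4, 0, 1, 5 = 29 seats, so the divisor must be adjusted.
With modified divisor 12000: modified quotas Pinehurst 11.274, Fernley 10.419, Oakdale 0.442, Claybrook 4.692, Millford 0.891, Rivermont 1.153, Ashgrove 5.840.
Rounding down: Pinehurst 11, Fernley 10, Oakdale 0, Claybrook 4, Millford 0, Rivermont 1, Ashgrove 5 (total 31).
Pinehurst receives 11.

11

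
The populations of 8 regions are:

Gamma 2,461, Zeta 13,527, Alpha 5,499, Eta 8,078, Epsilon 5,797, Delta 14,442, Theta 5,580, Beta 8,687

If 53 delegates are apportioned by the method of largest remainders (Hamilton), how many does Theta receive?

5

Total 64071; standard divisor 64071/53 ≈ 1208.887.
Standard quotas: Gamma 2.0358, Zeta 11.1896, Alpha 4.5488, Eta 6.6822, Epsilon 4.7953, Delta 11.9465, Theta 4.6158, Beta 7.1859.
Lower quotas: Gamma 2, Zeta 11, Alpha 4, Eta 6, Epsilon 4, Delta 11, Theta 4, Beta 7 (sum 49, leaving 4 seats).
Remainders in descending order: Delta 0.9465, Epsilon 0.7953, Eta 0.6822, Theta 0.6158, Alpha 0.5488, Zeta 0.1896, Beta 0.1859, Gamma 0.0358.
The surplus seats go to Delta, Epsilon, Eta, Theta.
Theta receives 5.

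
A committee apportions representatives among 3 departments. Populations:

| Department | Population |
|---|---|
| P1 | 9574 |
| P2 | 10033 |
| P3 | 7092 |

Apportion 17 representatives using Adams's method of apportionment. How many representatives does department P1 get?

6

Standard divisor 26699/17 ≈ 1570.529; standard quotas: P1 6.096, P2 6.388, P3 4.516.
Rounding up gives 7, 7, 5 = 19 seats, so the divisor must be adjusted.
With modified divisor 1700: modified quotas P1 5.632, P2 5.902, P3 4.172.
Rounding up: P1 6, P2 6, P3 5 (total 17).
P1 receives 6.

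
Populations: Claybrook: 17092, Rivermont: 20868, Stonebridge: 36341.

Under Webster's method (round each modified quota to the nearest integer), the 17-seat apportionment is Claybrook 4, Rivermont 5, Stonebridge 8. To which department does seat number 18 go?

Priority for the next seat is population ÷ (current seats + 0.5).
Priorities: Claybrook 3798.222, Rivermont 3794.182, Stonebridge 4275.412.
Highest priority: Stonebridge.

Stonebridge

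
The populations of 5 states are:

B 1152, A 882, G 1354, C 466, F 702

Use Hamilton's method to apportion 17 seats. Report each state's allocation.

Total 4556; standard divisor 4556/17 = 268.
Standard quotas: B 4.299, A 3.291, G 5.052, C 1.739, F 2.619.
Lower quotas: B 4, A 3, G 5, C 1, F 2 (sum 15, leaving 2 seats).
Remainders in descending order: C 0.739, F 0.619, B 0.299, A 0.291, G 0.052.
Largest remainders: C, F receive the extra seats.

B 4, A 3, G 5, C 2, F 3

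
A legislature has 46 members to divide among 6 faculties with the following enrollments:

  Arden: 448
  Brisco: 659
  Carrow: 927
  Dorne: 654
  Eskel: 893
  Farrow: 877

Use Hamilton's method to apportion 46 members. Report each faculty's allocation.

The standard divisor is 4458/46 ≈ 96.913.
Standard quotas: Arden 4.623, Brisco 6.800, Carrow 9.565, Dorne 6.748, Eskel 9.214, Farrow 9.049.
Lower quotas: Arden 4, Brisco 6, Carrow 9, Dorne 6, Eskel 9, Farrow 9 (sum 43, leaving 3 seats).
Remainders in descending order: Brisco 0.800, Dorne 0.748, Arden 0.623, Carrow 0.565, Eskel 0.214, Farrow 0.049.
The surplus seats go to Brisco, Dorne, Arden.

Arden 5; Brisco 7; Carrow 9; Dorne 7; Eskel 9; Farrow 9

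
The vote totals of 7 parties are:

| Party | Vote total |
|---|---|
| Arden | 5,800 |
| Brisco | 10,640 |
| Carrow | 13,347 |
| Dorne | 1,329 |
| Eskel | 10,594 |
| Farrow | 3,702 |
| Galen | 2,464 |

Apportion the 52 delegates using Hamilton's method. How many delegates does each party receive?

Arden: 6, Brisco: 12, Carrow: 14, Dorne: 1, Eskel: 12, Farrow: 4, Galen: 3

The standard divisor is 47876/52 ≈ 920.692.
Standard quotas: Arden 6.2996, Brisco 11.5565, Carrow 14.4967, Dorne 1.4435, Eskel 11.5066, Farrow 4.0209, Galen 2.6762.
Lower quotas: Arden 6, Brisco 11, Carrow 14, Dorne 1, Eskel 11, Farrow 4, Galen 2 (sum 49, leaving 3 seats).
Remainders in descending order: Galen 0.6762, Brisco 0.5565, Eskel 0.5066, Carrow 0.4967, Dorne 0.4435, Arden 0.2996, Farrow 0.0209.
The surplus seats go to Galen, Brisco, Eskel.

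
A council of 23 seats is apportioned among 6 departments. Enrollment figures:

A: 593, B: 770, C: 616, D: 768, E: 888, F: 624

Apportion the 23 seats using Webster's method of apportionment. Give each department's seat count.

Standard divisor 4259/23 ≈ 185.174; standard quotas: A 3.202, B 4.158, C 3.327, D 4.147, E 4.795, F 3.370.
Rounding to the nearest integer gives 3, 4, 3, 4, 5, 3 = 22 seats, so the divisor must be adjusted.
With modified divisor 177.1: modified quotas A 3.348, B 4.348, C 3.478, D 4.337, E 5.014, F 3.523.
Rounding to the nearest integer: A 3, B 4, C 3, D 4, E 5, F 4 (total 23).

A 3, B 4, C 3, D 4, E 5, F 4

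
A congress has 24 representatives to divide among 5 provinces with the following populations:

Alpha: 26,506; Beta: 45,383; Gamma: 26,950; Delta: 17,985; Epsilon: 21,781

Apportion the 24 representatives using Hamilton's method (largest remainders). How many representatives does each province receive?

Alpha: 4, Beta: 8, Gamma: 5, Delta: 3, Epsilon: 4

The standard divisor is 138605/24 ≈ 5775.208.
Standard quotas: Alpha 4.5896, Beta 7.8582, Gamma 4.6665, Delta 3.1142, Epsilon 3.7715.
Lower quotas: Alpha 4, Beta 7, Gamma 4, Delta 3, Epsilon 3 (sum 21, leaving 3 seats).
Remainders in descending order: Beta 0.8582, Epsilon 0.7715, Gamma 0.6665, Alpha 0.5896, Delta 0.1142.
The surplus seats go to Beta, Epsilon, Gamma.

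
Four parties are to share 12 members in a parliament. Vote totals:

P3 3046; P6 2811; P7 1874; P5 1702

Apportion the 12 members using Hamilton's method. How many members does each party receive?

The standard divisor is 9433/12 ≈ 786.083.
Standard quotas: P3 3.875, P6 3.576, P7 2.384, P5 2.165.
Lower quotas: P3 3, P6 3, P7 2, P5 2 (sum 10, leaving 2 seats).
Remainders in descending order: P3 0.875, P6 0.576, P7 0.384, P5 0.165.
Largest remainders: P3, P6 receive the extra seats.

P3=4, P6=4, P7=2, P5=2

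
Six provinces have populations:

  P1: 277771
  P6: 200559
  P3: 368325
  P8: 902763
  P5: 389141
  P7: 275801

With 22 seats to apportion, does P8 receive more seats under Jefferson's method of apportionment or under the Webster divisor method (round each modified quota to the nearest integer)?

Jefferson

Jefferson: P1 2, P6 2, P3 3, P8 9, P5 4, P7 2.
Webster: P1 3, P6 2, P3 3, P8 8, P5 4, P7 2.
P8 gets 9 under Jefferson and 8 under Webster.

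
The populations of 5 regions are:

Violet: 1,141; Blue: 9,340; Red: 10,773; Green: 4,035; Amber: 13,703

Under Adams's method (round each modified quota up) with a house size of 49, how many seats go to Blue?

12

Standard divisor 38992/49 ≈ 795.755; standard quotas: Violet 1.434, Blue 11.737, Red 13.538, Green 5.071, Amber 17.220.
Rounding up gives 2, 12, 14, 6, 18 = 52 seats, so the divisor must be adjusted.
With modified divisor 840: modified quotas Violet 1.358, Blue 11.119, Red 12.825, Green 4.804, Amber 16.313.
Rounding up: Violet 2, Blue 12, Red 13, Green 5, Amber 17 (total 49).
Blue receives 12.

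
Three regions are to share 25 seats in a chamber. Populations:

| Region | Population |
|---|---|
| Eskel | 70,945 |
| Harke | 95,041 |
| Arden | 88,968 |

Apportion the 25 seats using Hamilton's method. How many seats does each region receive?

Standard divisor: 254954 ÷ 25 ≈ 10198.16.
Standard quotas: Eskel 6.9566, Harke 9.3194, Arden 8.7239.
Lower quotas: Eskel 6, Harke 9, Arden 8 (sum 23, leaving 2 seats).
Remainders in descending order: Eskel 0.9566, Arden 0.7239, Harke 0.3194.
The surplus seats go to Eskel, Arden.

Eskel=7; Harke=9; Arden=9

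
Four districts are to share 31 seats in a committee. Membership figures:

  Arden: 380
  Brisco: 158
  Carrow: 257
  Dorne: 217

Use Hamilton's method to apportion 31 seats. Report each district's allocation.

Standard divisor: 1012 ÷ 31 ≈ 32.645.
Standard quotas: Arden 11.640, Brisco 4.840, Carrow 7.873, Dorne 6.647.
Lower quotas: Arden 11, Brisco 4, Carrow 7, Dorne 6 (sum 28, leaving 3 seats).
Remainders in descending order: Carrow 0.873, Brisco 0.840, Dorne 0.647, Arden 0.640.
Largest remainders: Carrow, Brisco, Dorne receive the extra seats.

Arden=11, Brisco=5, Carrow=8, Dorne=7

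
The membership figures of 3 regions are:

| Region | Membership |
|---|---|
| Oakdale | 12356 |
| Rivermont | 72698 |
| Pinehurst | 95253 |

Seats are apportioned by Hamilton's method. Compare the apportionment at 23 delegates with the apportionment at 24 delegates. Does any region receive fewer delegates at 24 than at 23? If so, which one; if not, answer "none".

Oakdale

At 23 seats: Oakdale 2, Rivermont 9, Pinehurst 12.
At 24 seats: Oakdale 1, Rivermont 10, Pinehurst 13.
Oakdale drops from 2 to 1.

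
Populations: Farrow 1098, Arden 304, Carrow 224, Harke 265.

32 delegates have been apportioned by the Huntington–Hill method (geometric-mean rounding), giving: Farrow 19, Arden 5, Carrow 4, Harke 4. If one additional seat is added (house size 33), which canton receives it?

Priority for the next seat is population ÷ (√(s·(s+1))).
Priorities: Farrow 56.326, Arden 55.503, Carrow 50.088, Harke 59.256.
Highest priority: Harke.

Harke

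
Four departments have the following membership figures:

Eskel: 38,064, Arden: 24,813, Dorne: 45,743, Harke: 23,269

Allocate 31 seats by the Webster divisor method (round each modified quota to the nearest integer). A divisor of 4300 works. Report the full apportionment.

Eskel 9, Arden 6, Dorne 11, Harke 5

With modified divisor 4300: modified quotas Eskel 8.852, Arden 5.770, Dorne 10.638, Harke 5.411.
Rounding to the nearest integer: Eskel 9, Arden 6, Dorne 11, Harke 5 (total 31).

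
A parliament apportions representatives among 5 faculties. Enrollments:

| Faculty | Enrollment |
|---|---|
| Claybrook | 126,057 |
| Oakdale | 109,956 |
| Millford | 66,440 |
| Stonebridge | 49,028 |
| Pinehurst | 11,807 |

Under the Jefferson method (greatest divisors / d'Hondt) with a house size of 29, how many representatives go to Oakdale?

Standard divisor 363288/29 ≈ 12527.172; standard quotas: Claybrook 10.063, Oakdale 8.777, Millford 5.304, Stonebridge 3.914, Pinehurst 0.943.
Rounding down gives 10, 8, 5, 3, 0 = 26 seats, so the divisor must be adjusted.
With modified divisor 11563.9: modified quotas Claybrook 10.901, Oakdale 9.509, Millford 5.745, Stonebridge 4.240, Pinehurst 1.021.
Rounding down: Claybrook 10, Oakdale 9, Millford 5, Stonebridge 4, Pinehurst 1 (total 29).
Oakdale receives 9.

9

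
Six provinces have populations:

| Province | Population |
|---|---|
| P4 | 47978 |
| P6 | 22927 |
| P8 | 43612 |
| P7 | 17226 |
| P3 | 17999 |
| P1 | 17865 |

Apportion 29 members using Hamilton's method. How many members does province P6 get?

Total 167607; standard divisor 167607/29 ≈ 5779.552.
Standard quotas: P4 8.3013, P6 3.9669, P8 7.5459, P7 2.9805, P3 3.1143, P1 3.0911.
Lower quotas: P4 8, P6 3, P8 7, P7 2, P3 3, P1 3 (sum 26, leaving 3 seats).
Remainders in descending order: P7 0.9805, P6 0.9669, P8 0.5459, P4 0.3013, P3 0.1143, P1 0.0911.
Largest remainders: P7, P6, P8 receive the extra seats.
P6 receives 4.

4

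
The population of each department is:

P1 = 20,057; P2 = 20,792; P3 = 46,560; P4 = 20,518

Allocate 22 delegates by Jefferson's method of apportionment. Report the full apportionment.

P1 4, P2 4, P3 10, P4 4

Standard divisor 107927/22 ≈ 4905.773; standard quotas: P1 4.088, P2 4.238, P3 9.491, P4 4.182.
Rounding down gives 4, 4, 9, 4 = 21 seats, so the divisor must be adjusted.
With modified divisor 4400: modified quotas P1 4.558, P2 4.725, P3 10.582, P4 4.663.
Rounding down: P1 4, P2 4, P3 10, P4 4 (total 22).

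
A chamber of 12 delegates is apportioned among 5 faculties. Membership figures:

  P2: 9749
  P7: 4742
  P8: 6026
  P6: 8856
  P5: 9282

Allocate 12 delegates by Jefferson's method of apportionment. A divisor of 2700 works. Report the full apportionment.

P2: 3, P7: 1, P8: 2, P6: 3, P5: 3

With modified divisor 2700: modified quotas P2 3.611, P7 1.756, P8 2.232, P6 3.280, P5 3.438.
Rounding down: P2 3, P7 1, P8 2, P6 3, P5 3 (total 12).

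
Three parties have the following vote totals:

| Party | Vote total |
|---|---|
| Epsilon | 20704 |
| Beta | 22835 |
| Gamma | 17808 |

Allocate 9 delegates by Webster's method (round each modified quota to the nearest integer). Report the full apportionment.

Standard divisor 61347/9 ≈ 6816.333; standard quotas: Epsilon 3.037, Beta 3.350, Gamma 2.613.
Rounding to the nearest integer gives Epsilon 3, Beta 3, Gamma 3 — total 9, matching the house size, so no adjustment is needed.

Epsilon: 3; Beta: 3; Gamma: 3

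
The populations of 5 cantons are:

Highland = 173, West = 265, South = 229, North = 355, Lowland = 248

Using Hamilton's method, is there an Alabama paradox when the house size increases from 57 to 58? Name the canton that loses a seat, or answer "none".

none

At 57 seats: Highland 8, West 12, South 10, North 16, Lowland 11.
At 58 seats: Highland 8, West 12, South 11, North 16, Lowland 11.
No canton's allocation decreased.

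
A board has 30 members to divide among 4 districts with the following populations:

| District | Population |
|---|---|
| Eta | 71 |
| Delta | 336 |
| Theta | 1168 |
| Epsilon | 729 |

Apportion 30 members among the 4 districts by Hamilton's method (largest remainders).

Total 2304; standard divisor 2304/30 ≈ 76.8.
Standard quotas: Eta 0.924, Delta 4.375, Theta 15.208, Epsilon 9.492.
Lower quotas: Eta 0, Delta 4, Theta 15, Epsilon 9 (sum 28, leaving 2 seats).
Remainders in descending order: Eta 0.924, Epsilon 0.492, Delta 0.375, Theta 0.208.
The surplus seats go to Eta, Epsilon.

Eta: 1, Delta: 4, Theta: 15, Epsilon: 10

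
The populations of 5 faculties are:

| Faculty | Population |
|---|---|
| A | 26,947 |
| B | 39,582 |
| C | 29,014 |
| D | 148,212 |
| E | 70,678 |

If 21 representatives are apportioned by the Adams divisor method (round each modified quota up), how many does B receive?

Standard divisor 314433/21 ≈ 14973; standard quotas: A 1.800, B 2.644, C 1.938, D 9.899, E 4.720.
Rounding up gives 2, 3, 2, 10, 5 = 22 seats, so the divisor must be adjusted.
With modified divisor 17100: modified quotas A 1.576, B 2.315, C 1.697, D 8.667, E 4.133.
Rounding up: A 2, B 3, C 2, D 9, E 5 (total 21).
B receives 3.

3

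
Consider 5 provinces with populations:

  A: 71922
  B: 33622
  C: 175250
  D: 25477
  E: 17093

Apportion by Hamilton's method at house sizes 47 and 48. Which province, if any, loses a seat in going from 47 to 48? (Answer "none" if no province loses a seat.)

E

At 47 seats: A 10, B 5, C 25, D 4, E 3.
At 48 seats: A 11, B 5, C 26, D 4, E 2.
E drops from 3 to 2.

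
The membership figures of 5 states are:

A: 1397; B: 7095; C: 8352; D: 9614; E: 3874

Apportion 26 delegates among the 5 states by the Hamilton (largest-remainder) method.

A 1, B 6, C 7, D 8, E 4

Total 30332; standard divisor 30332/26 ≈ 1166.615.
Standard quotas: A 1.1975, B 6.0817, C 7.1592, D 8.2409, E 3.3207.
Lower quotas: A 1, B 6, C 7, D 8, E 3 (sum 25, leaving 1 seat).
Remainders in descending order: E 0.3207, D 0.2409, A 0.1975, C 0.1592, B 0.0817.
Largest remainder: E receives the extra seat.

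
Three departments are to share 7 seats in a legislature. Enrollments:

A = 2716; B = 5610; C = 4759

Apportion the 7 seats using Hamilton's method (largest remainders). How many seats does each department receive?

A: 1, B: 3, C: 3

Standard divisor: 13085 ÷ 7 ≈ 1869.286.
Standard quotas: A 1.4530, B 3.0011, C 2.5459.
Lower quotas: A 1, B 3, C 2 (sum 6, leaving 1 seat).
Remainders in descending order: C 0.5459, A 0.4530, B 0.0011.
Largest remainder: C receives the extra seat.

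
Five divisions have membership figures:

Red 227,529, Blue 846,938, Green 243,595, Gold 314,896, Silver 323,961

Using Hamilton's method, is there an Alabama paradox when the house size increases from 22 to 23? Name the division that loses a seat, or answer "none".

At 22 seats: Red 3, Blue 9, Green 3, Gold 3, Silver 4.
At 23 seats: Red 2, Blue 10, Green 3, Gold 4, Silver 4.
Red drops from 3 to 2.

Red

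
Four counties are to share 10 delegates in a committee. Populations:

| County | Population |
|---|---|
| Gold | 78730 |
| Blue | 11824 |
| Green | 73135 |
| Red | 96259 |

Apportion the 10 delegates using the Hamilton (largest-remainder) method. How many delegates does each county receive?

Gold 3, Blue 0, Green 3, Red 4

The standard divisor is 259948/10 ≈ 25994.8.
Standard quotas: Gold 3.0287, Blue 0.4549, Green 2.8134, Red 3.7030.
Lower quotas: Gold 3, Blue 0, Green 2, Red 3 (sum 8, leaving 2 seats).
Remainders in descending order: Green 0.8134, Red 0.7030, Blue 0.4549, Gold 0.0287.
Largest remainders: Green, Red receive the extra seats.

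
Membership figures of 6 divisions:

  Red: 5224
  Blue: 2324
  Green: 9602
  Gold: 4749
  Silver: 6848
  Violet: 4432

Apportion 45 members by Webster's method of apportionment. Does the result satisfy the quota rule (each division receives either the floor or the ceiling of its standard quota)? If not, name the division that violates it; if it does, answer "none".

Standard quotas: Red 7.085, Blue 3.152, Green 13.023, Gold 6.441, Silver 9.288, Violet 6.011.
Webster allocation: Red 7, Blue 3, Green 13, Gold 7, Silver 9, Violet 6.
Every allocation lies between the lower and upper quota.

none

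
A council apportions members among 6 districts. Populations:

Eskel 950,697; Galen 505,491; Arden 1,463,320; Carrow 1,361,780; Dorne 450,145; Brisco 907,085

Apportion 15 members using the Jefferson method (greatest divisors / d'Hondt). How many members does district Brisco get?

2

Standard divisor 5638518/15 ≈ 375901.2; standard quotas: Eskel 2.529, Galen 1.345, Arden 3.893, Carrow 3.623, Dorne 1.198, Brisco 2.413.
Rounding down gives 2, 1, 3, 3, 1, 2 = 12 seats, so the divisor must be adjusted.
With modified divisor 309600: modified quotas Eskel 3.071, Galen 1.633, Arden 4.726, Carrow 4.399, Dorne 1.454, Brisco 2.930.
Rounding down: Eskel 3, Galen 1, Arden 4, Carrow 4, Dorne 1, Brisco 2 (total 15).
Brisco receives 2.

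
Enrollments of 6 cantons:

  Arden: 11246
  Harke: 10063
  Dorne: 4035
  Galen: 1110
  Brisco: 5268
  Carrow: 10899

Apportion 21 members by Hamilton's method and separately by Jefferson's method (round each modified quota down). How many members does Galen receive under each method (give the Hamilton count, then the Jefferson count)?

1 and 0

Hamilton: Arden 5, Harke 5, Dorne 2, Galen 1, Brisco 3, Carrow 5.
Jefferson: Arden 6, Harke 5, Dorne 2, Galen 0, Brisco 2, Carrow 6.
Galen gets 1 under Hamilton and 0 under Jefferson.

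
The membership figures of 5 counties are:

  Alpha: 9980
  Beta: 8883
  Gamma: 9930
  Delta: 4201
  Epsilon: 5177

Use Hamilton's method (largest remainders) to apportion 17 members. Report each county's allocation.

Alpha 5; Beta 4; Gamma 4; Delta 2; Epsilon 2

The standard divisor is 38171/17 ≈ 2245.353.
Standard quotas: Alpha 4.4447, Beta 3.9562, Gamma 4.4225, Delta 1.8710, Epsilon 2.3057.
Lower quotas: Alpha 4, Beta 3, Gamma 4, Delta 1, Epsilon 2 (sum 14, leaving 3 seats).
Remainders in descending order: Beta 0.9562, Delta 0.8710, Alpha 0.4447, Gamma 0.4225, Epsilon 0.3057.
Largest remainders: Beta, Delta, Alpha receive the extra seats.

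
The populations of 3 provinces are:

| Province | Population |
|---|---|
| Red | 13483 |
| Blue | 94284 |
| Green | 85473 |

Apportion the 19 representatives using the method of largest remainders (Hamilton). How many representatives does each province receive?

The standard divisor is 193240/19 ≈ 10170.526.
Standard quotas: Red 1.3257, Blue 9.2703, Green 8.4040.
Lower quotas: Red 1, Blue 9, Green 8 (sum 18, leaving 1 seat).
Remainders in descending order: Green 0.4040, Red 0.3257, Blue 0.2703.
The surplus seat goes to Green.

Red 1, Blue 9, Green 9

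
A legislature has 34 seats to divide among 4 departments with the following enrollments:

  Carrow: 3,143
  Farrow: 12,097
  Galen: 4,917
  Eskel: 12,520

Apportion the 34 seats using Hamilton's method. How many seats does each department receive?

The standard divisor is 32677/34 ≈ 961.088.
Standard quotas: Carrow 3.2703, Farrow 12.5868, Galen 5.1161, Eskel 13.0269.
Lower quotas: Carrow 3, Farrow 12, Galen 5, Eskel 13 (sum 33, leaving 1 seat).
Remainders in descending order: Farrow 0.5868, Carrow 0.2703, Galen 0.1161, Eskel 0.0269.
Largest remainder: Farrow receives the extra seat.

Carrow 3, Farrow 13, Galen 5, Eskel 13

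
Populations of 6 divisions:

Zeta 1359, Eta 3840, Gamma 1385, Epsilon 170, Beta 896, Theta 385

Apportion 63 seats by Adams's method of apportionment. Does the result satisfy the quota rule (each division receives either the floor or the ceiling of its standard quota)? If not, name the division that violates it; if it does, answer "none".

Eta

Standard quotas: Zeta 10.656, Eta 30.108, Gamma 10.859, Epsilon 1.333, Beta 7.025, Theta 3.019.
Adams allocation: Zeta 11, Eta 29, Gamma 11, Epsilon 2, Beta 7, Theta 3.
Eta has quota 30.108 (lower 30, upper 31) but receives 29 — outside the quota interval.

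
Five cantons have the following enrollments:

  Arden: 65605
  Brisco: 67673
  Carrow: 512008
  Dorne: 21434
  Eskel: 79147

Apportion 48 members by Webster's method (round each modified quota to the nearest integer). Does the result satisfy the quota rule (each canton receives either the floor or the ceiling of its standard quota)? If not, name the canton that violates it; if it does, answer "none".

Carrow

Standard quotas: Arden 4.222, Brisco 4.355, Carrow 32.950, Dorne 1.379, Eskel 5.093.
Webster allocation: Arden 4, Brisco 4, Carrow 34, Dorne 1, Eskel 5.
Carrow has quota 32.950 (lower 32, upper 33) but receives 34 — outside the quota interval.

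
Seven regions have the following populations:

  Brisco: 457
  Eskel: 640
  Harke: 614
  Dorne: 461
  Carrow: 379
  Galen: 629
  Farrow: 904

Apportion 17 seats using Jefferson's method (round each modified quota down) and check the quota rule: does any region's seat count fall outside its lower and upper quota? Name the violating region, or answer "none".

none

Standard quotas: Brisco 1.902, Eskel 2.664, Harke 2.556, Dorne 1.919, Carrow 1.578, Galen 2.618, Farrow 3.763.
Jefferson allocation: Brisco 2, Eskel 3, Harke 2, Dorne 2, Carrow 1, Galen 3, Farrow 4.
Every allocation lies between the lower and upper quota.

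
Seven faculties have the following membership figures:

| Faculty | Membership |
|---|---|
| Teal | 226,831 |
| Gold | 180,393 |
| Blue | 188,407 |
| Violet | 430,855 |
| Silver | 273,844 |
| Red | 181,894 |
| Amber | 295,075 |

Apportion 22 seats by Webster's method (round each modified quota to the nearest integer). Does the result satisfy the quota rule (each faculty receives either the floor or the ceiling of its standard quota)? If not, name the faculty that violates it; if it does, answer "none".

none

Standard quotas: Teal 2.808, Gold 2.233, Blue 2.332, Violet 5.333, Silver 3.390, Red 2.252, Amber 3.653.
Webster allocation: Teal 3, Gold 2, Blue 2, Violet 6, Silver 3, Red 2, Amber 4.
Every allocation lies between the lower and upper quota.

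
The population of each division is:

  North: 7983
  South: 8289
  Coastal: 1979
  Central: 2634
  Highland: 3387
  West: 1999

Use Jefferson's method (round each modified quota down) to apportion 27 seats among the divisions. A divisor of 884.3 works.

North 9, South 9, Coastal 2, Central 2, Highland 3, West 2

With modified divisor 884.3: modified quotas North 9.027, South 9.374, Coastal 2.238, Central 2.979, Highland 3.830, West 2.261.
Rounding down: North 9, South 9, Coastal 2, Central 2, Highland 3, West 2 (total 27).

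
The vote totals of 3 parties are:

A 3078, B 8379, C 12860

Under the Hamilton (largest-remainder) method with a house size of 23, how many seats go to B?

8

The standard divisor is 24317/23 ≈ 1057.261.
Standard quotas: A 2.9113, B 7.9252, C 12.1635.
Lower quotas: A 2, B 7, C 12 (sum 21, leaving 2 seats).
Remainders in descending order: B 0.9252, A 0.9113, C 0.1635.
Largest remainders: B, A receive the extra seats.
B receives 8.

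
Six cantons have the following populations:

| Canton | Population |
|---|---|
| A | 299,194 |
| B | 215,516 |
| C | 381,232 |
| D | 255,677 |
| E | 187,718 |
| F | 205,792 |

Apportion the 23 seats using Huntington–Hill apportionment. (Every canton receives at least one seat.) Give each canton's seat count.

With divisor 68252: modified quotas A 4.384, B 3.158, C 5.586, D 3.746, E 2.750, F 3.015.
Geometric-mean thresholds: A √(4·5)=4.472, B √(3·4)=3.464, C √(5·6)=5.477, D √(3·4)=3.464, E √(2·3)=2.449, F √(3·4)=3.464.
Each quota rounded against its threshold gives A 4, B 3, C 6, D 4, E 3, F 3 (total 23).

A=4, B=3, C=6, D=4, E=3, F=3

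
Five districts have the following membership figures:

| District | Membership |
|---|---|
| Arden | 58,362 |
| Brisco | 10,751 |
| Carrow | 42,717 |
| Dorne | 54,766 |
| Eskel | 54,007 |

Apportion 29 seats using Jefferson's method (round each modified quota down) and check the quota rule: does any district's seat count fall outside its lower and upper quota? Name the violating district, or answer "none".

none

Standard quotas: Arden 7.672, Brisco 1.413, Carrow 5.615, Dorne 7.199, Eskel 7.100.
Jefferson allocation: Arden 8, Brisco 1, Carrow 6, Dorne 7, Eskel 7.
Every allocation lies between the lower and upper quota.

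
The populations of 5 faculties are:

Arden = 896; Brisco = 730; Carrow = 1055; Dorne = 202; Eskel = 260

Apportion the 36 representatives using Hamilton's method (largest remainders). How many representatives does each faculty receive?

Arden=10, Brisco=9, Carrow=12, Dorne=2, Eskel=3

Standard divisor: 3143 ÷ 36 ≈ 87.306.
Standard quotas: Arden 10.263, Brisco 8.361, Carrow 12.084, Dorne 2.314, Eskel 2.978.
Lower quotas: Arden 10, Brisco 8, Carrow 12, Dorne 2, Eskel 2 (sum 34, leaving 2 seats).
Remainders in descending order: Eskel 0.978, Brisco 0.361, Dorne 0.314, Arden 0.263, Carrow 0.084.
Largest remainders: Eskel, Brisco receive the extra seats.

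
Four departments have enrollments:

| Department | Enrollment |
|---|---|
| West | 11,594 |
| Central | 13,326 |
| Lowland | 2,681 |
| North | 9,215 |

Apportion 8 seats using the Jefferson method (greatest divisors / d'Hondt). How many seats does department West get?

3

Standard divisor 36816/8 ≈ 4602; standard quotas: West 2.519, Central 2.896, Lowland 0.583, North 2.002.
Rounding down gives 2, 2, 0, 2 = 6 seats, so the divisor must be adjusted.
With modified divisor 3600: modified quotas West 3.221, Central 3.702, Lowland 0.745, North 2.560.
Rounding down: West 3, Central 3, Lowland 0, North 2 (total 8).
West receives 3.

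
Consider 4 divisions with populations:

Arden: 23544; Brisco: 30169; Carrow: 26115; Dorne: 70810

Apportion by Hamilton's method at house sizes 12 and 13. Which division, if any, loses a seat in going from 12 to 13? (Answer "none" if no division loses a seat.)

At 12 seats: Arden 2, Brisco 2, Carrow 2, Dorne 6.
At 13 seats: Arden 2, Brisco 3, Carrow 2, Dorne 6.
No division's allocation decreased.

none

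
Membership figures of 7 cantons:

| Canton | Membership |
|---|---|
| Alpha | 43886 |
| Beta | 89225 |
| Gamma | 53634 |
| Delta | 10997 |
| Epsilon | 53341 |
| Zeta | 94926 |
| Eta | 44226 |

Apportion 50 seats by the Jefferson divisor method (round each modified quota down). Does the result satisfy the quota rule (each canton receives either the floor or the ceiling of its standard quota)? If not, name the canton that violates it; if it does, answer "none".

none

Standard quotas: Alpha 5.623, Beta 11.432, Gamma 6.872, Delta 1.409, Epsilon 6.834, Zeta 12.163, Eta 5.667.
Jefferson allocation: Alpha 5, Beta 12, Gamma 7, Delta 1, Epsilon 7, Zeta 12, Eta 6.
Every allocation lies between the lower and upper quota.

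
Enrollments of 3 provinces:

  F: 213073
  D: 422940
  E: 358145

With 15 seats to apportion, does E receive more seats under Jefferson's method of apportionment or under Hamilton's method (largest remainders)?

Jefferson: F 3, D 7, E 5.
Hamilton: F 3, D 6, E 6.
E gets 5 under Jefferson and 6 under Hamilton.

Hamilton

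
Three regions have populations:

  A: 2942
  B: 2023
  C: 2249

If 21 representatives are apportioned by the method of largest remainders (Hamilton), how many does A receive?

Total 7214; standard divisor 7214/21 ≈ 343.524.
Standard quotas: A 8.564, B 5.889, C 6.547.
Lower quotas: A 8, B 5, C 6 (sum 19, leaving 2 seats).
Remainders in descending order: B 0.889, A 0.564, C 0.547.
The surplus seats go to B, A.
A receives 9.

9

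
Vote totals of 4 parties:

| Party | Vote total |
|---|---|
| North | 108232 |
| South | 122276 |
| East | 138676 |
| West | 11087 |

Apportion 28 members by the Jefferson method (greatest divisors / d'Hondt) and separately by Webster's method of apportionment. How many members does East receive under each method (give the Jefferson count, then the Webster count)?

Jefferson: North 8, South 9, East 11, West 0.
Webster: North 8, South 9, East 10, West 1.
East gets 11 under Jefferson and 10 under Webster.

11 and 10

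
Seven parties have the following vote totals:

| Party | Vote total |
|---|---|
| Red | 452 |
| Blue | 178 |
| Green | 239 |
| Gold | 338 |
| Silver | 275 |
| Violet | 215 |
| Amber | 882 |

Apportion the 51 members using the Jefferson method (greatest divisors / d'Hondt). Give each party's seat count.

Red 9, Blue 3, Green 5, Gold 7, Silver 5, Violet 4, Amber 18

Standard divisor 2579/51 ≈ 50.569; standard quotas: Red 8.938, Blue 3.520, Green 4.726, Gold 6.684, Silver 5.438, Violet 4.252, Amber 17.442.
Rounding down gives 8, 3, 4, 6, 5, 4, 17 = 47 seats, so the divisor must be adjusted.
With modified divisor 47: modified quotas Red 9.617, Blue 3.787, Green 5.085, Gold 7.191, Silver 5.851, Violet 4.574, Amber 18.766.
Rounding down: Red 9, Blue 3, Green 5, Gold 7, Silver 5, Violet 4, Amber 18 (total 51).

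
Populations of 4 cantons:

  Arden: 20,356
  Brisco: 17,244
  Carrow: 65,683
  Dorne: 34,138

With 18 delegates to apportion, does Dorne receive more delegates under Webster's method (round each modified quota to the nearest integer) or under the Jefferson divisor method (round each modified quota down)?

Webster: Arden 3, Brisco 2, Carrow 9, Dorne 4.
Jefferson: Arden 2, Brisco 2, Carrow 9, Dorne 5.
Dorne gets 4 under Webster and 5 under Jefferson.

Jefferson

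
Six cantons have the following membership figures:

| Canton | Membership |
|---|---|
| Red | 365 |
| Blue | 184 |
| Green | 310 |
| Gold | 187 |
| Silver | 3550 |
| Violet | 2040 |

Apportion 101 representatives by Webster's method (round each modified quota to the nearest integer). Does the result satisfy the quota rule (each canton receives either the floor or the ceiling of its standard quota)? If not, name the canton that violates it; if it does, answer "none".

Standard quotas: Red 5.555, Blue 2.800, Green 4.718, Gold 2.846, Silver 54.031, Violet 31.049.
Webster allocation: Red 6, Blue 3, Green 5, Gold 3, Silver 53, Violet 31.
Silver has quota 54.031 (lower 54, upper 55) but receives 53 — outside the quota interval.

Silver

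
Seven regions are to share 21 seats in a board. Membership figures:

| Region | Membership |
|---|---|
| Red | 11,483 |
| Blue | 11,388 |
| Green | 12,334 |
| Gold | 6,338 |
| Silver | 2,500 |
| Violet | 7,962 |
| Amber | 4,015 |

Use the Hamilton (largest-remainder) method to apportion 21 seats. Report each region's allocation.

The standard divisor is 56020/21 ≈ 2667.619.
Standard quotas: Red 4.3046, Blue 4.2690, Green 4.6236, Gold 2.3759, Silver 0.9372, Violet 2.9847, Amber 1.5051.
Lower quotas: Red 4, Blue 4, Green 4, Gold 2, Silver 0, Violet 2, Amber 1 (sum 17, leaving 4 seats).
Remainders in descending order: Violet 0.9847, Silver 0.9372, Green 0.6236, Amber 0.5051, Gold 0.3759, Red 0.3046, Blue 0.2690.
Largest remainders: Violet, Silver, Green, Amber receive the extra seats.

Red 4; Blue 4; Green 5; Gold 2; Silver 1; Violet 3; Amber 2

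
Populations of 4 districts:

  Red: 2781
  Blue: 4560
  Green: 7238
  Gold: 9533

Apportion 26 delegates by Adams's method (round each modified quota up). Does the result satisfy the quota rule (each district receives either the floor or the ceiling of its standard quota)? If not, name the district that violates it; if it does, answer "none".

none

Standard quotas: Red 2.999, Blue 4.917, Green 7.805, Gold 10.279.
Adams allocation: Red 3, Blue 5, Green 8, Gold 10.
Every allocation lies between the lower and upper quota.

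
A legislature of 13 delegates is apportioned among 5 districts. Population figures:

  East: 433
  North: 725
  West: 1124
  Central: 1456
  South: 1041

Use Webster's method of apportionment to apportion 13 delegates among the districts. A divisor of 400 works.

With modified divisor 400: modified quotas East 1.083, North 1.812, West 2.810, Central 3.640, South 2.603.
Rounding to the nearest integer: East 1, North 2, West 3, Central 4, South 3 (total 13).

East 1, North 2, West 3, Central 4, South 3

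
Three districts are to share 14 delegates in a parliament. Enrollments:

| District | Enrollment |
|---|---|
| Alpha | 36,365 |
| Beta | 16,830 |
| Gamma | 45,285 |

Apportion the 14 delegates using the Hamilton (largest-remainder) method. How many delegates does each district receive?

Alpha=5; Beta=2; Gamma=7

Standard divisor: 98480 ÷ 14 ≈ 7034.286.
Standard quotas: Alpha 5.1697, Beta 2.3926, Gamma 6.4378.
Lower quotas: Alpha 5, Beta 2, Gamma 6 (sum 13, leaving 1 seat).
Remainders in descending order: Gamma 0.4378, Beta 0.3926, Alpha 0.1697.
Largest remainder: Gamma receives the extra seat.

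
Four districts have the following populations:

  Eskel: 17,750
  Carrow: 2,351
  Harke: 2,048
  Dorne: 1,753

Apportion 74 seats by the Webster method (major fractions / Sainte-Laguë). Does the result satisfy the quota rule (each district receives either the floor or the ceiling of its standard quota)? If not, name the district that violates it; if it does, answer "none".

Eskel

Standard quotas: Eskel 54.954, Carrow 7.279, Harke 6.341, Dorne 5.427.
Webster allocation: Eskel 56, Carrow 7, Harke 6, Dorne 5.
Eskel has quota 54.954 (lower 54, upper 55) but receives 56 — outside the quota interval.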